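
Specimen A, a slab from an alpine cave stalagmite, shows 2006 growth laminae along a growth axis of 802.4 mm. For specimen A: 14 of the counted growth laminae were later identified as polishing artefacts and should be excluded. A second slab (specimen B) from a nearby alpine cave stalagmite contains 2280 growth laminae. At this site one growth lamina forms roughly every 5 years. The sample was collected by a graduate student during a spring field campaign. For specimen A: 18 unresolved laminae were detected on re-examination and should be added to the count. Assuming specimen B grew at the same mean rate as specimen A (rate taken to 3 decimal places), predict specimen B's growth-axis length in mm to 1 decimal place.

Specimen A: correcting the raw count gives 2006 − 14 + 18 = 2010 true growth laminae.
Specimen A: 2010 growth laminae at 5 years each span 2010 × 5 = 10050 years.
A: Mean rate = 802.4 mm / 10050 years ≈ 0.080 mm/year.
Specimen B: 2280 growth laminae at 5 years each span 2280 × 5 = 11400 years. Length of B = 0.080 × 11400 = 912.0 mm.

912.0 mm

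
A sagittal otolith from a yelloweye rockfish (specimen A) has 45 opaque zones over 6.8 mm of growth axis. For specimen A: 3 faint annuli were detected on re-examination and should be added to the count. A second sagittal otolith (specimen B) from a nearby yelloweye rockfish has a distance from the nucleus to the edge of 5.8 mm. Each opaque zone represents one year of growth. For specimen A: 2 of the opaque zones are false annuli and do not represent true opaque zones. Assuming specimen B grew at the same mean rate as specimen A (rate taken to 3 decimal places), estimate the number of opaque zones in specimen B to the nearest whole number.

Specimen A: adjusted count: 45 − 2 + 3 = 46 opaque zones.
A: Extension rate ≈ 6.8 / 46 = 0.148 mm/yr.
Specimen B: 5.8 mm / 0.148 mm per year = 39.19 years ≈ 39 opaque zones.

39 opaque zones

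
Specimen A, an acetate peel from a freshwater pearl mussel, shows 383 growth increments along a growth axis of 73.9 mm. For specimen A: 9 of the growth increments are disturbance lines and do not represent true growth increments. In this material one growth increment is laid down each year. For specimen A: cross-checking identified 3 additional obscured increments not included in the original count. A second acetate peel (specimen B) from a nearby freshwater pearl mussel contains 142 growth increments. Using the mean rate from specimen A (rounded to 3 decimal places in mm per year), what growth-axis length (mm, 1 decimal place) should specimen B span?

Specimen A: after corrections the count is 383 − 9 + 3 = 377 growth increments.
A: Extension rate ≈ 73.9 / 377 = 0.196 mm/yr.
B's length ≈ 0.196 × 142 = 27.8 mm.

27.8 mm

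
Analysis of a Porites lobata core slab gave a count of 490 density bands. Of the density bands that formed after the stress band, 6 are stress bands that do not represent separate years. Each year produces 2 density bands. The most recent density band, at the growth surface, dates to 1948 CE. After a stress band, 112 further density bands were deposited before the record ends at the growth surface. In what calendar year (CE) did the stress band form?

1895 CE

112 density bands formed after the stress band.
Excluding 6 false density bands: 112 − 6 = 106.
106 density bands at 2 per year is 106 / 2 = 53 years.
Counting back 53 years from 1948 CE places the stress band in 1948 − 53 = 1895 CE.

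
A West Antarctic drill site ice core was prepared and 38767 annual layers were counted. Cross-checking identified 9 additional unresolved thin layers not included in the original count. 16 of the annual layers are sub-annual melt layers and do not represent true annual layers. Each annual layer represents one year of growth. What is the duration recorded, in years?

38760 yr

After corrections the count is 38767 − 16 + 9 = 38760 annual layers.
With a one-to-one annual layer periodicity this is 38760 years.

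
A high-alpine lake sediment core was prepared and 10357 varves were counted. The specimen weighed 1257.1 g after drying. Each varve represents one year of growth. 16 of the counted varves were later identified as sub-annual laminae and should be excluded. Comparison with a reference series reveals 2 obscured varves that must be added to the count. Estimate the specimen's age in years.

Correcting the raw count gives 10357 − 16 + 2 = 10343 true varves.
With a one-to-one varve periodicity this is 10343 years.

10343 years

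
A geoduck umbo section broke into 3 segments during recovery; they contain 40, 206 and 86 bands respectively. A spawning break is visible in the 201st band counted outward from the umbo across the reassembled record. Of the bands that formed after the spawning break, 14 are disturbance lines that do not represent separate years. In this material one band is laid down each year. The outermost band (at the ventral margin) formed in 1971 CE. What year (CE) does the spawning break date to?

Total bands = 40 + 206 + 86 = 332.
The spawning break sits at band 201 from the umbo, so 332 − 201 = 131 bands formed after it.
131 − 14 false = 117 true bands after the spawning break.
The band at the ventral margin is 1971 CE, so the spawning break dates to 1971 − 117 = 1854 CE.

1854 CE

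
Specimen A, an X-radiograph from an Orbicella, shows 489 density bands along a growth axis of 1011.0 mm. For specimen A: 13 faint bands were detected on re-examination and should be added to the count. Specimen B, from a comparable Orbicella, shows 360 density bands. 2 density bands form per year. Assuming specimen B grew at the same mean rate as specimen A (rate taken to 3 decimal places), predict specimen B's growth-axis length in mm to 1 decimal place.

Specimen A: adjusted count: 489 + 13 = 502 density bands.
Specimen A: dividing by 2 density bands per year: 502 / 2 = 251 years.
A: 1011.0 mm over 251 years gives 1011.0 / 251 ≈ 4.028 mm per year.
Specimen B: 360 density bands at 2 per year is 360 / 2 = 180 years. For B, 4.028 mm/year × 180 years = 725.0 mm.

725.0 mm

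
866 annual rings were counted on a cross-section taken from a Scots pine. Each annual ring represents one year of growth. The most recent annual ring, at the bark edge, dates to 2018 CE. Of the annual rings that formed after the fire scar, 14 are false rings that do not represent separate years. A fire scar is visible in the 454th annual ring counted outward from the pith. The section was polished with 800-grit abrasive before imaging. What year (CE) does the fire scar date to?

1620 CE

866 − 454 = 412 annual rings lie beyond the fire scar toward the bark edge.
Excluding 14 false annual rings: 412 − 14 = 398.
2018 − 398 = 1620 CE.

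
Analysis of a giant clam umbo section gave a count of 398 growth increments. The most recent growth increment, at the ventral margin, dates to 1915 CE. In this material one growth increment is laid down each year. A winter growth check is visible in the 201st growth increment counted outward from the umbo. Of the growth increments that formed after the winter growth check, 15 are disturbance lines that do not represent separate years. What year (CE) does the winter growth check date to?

1733 CE

The winter growth check sits at growth increment 201 from the umbo, so 398 − 201 = 197 growth increments formed after it.
Excluding 15 false growth increments: 197 − 15 = 182.
The growth increment at the ventral margin is 1915 CE, so the winter growth check dates to 1915 − 182 = 1733 CE.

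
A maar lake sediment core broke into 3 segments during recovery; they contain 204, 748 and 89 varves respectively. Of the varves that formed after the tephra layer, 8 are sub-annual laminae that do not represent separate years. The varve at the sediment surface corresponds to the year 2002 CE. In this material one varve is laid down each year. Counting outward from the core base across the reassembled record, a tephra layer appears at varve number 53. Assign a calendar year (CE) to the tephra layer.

1022 CE

Total varves = 204 + 748 + 89 = 1041.
Between varve 53 and the sediment surface there are 1041 − 53 = 988 varves.
988 − 8 false = 980 true varves after the tephra layer.
The varve at the sediment surface is 2002 CE, so the tephra layer dates to 2002 − 980 = 1022 CE.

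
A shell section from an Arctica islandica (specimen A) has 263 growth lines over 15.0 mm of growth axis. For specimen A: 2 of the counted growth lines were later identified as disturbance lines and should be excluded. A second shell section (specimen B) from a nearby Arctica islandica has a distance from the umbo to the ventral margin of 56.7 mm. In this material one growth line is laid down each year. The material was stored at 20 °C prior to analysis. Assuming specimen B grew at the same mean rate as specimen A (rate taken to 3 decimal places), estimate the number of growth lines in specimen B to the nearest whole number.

Specimen A: true growth line count = 263 − 2 = 261.
A: Extension rate ≈ 15.0 / 261 = 0.057 mm/yr.
B spans 56.7 / 0.057 = 994.74 years ≈ 995 growth lines.

995 growth lines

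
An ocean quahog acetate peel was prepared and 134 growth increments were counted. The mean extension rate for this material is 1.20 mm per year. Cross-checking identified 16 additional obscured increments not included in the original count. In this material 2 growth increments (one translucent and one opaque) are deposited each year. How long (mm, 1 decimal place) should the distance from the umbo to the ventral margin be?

Correcting the raw count gives 134 + 16 = 150 true growth increments.
With 2 growth increments per year, 150 / 2 = 75 years.
75 years at 1.20 mm/year gives 1.20 × 75 = 90.0 mm.

90.0 mm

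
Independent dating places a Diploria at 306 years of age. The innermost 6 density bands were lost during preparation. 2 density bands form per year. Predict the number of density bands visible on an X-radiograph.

606 density bands

306 years at 2 density bands per year gives 306 × 2 = 612 density bands.
612 − 6 missed = 606 density bands expected in the prepared section.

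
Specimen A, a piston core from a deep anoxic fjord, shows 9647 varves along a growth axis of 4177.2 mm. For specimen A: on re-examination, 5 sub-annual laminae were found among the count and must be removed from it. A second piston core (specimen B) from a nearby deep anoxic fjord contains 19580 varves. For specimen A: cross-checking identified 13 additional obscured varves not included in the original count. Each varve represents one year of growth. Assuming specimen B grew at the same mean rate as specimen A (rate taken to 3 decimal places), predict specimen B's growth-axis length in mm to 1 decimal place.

Specimen A: true varve count = 9647 − 5 + 13 = 9655.
A: Extension rate ≈ 4177.2 / 9655 = 0.433 mm per year.
B's length ≈ 0.433 × 19580 = 8478.1 mm.

8478.1 mm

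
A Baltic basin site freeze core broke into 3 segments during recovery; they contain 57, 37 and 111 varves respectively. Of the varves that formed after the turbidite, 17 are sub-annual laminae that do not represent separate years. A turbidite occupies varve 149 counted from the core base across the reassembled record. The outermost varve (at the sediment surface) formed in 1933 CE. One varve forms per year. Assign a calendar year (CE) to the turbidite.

1894 CE

Total varves = 57 + 37 + 111 = 205.
205 − 149 = 56 varves lie beyond the turbidite toward the sediment surface.
Excluding 17 false varves: 56 − 17 = 39.
Counting back 39 years from 1933 CE places the turbidite in 1933 − 39 = 1894 CE.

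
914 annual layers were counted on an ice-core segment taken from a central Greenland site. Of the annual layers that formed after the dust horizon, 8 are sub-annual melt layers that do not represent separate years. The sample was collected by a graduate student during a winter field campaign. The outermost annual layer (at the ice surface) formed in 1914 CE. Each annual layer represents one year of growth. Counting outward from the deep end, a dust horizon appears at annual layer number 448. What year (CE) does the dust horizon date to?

Between annual layer 448 and the ice surface there are 914 − 448 = 466 annual layers.
Excluding 8 false annual layers: 466 − 8 = 458.
The annual layer at the ice surface is 1914 CE, so the dust horizon dates to 1914 − 458 = 1456 CE.

1456 CE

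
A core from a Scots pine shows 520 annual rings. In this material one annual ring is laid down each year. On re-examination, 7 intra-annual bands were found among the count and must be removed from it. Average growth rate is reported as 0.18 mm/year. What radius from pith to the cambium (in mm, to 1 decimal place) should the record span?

92.3 mm

Correcting the raw count gives 520 − 7 = 513 true annual rings.
513 years at 0.18 mm/year gives 0.18 × 513 = 92.3 mm.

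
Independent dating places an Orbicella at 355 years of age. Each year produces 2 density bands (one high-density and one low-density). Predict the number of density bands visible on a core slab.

With 2 density bands per year, 355 years would produce 355 × 2 = 710 density bands.
So 710 density bands should be present.

710 density bands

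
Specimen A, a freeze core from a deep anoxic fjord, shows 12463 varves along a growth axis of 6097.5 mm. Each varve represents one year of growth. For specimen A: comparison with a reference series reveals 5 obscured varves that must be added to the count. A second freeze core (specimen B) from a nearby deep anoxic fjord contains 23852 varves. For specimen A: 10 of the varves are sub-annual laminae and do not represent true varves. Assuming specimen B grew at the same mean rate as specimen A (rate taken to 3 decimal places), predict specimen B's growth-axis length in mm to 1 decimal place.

Specimen A: true varve count = 12463 − 10 + 5 = 12458.
A: Mean rate = 6097.5 mm / 12458 years ≈ 0.489 mm/year.
Length of B = 0.489 × 23852 = 11663.6 mm.

11663.6 mm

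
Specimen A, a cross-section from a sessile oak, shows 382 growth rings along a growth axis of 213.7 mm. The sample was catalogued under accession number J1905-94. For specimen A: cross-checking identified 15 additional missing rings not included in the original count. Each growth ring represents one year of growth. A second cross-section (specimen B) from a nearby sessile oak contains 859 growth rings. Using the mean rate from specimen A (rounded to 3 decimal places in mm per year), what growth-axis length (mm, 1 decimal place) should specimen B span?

Specimen A: true growth ring count = 382 + 15 = 397.
A: Mean rate = 213.7 mm / 397 years ≈ 0.538 mm per year.
Length of B = 0.538 × 859 = 462.1 mm.

462.1 mm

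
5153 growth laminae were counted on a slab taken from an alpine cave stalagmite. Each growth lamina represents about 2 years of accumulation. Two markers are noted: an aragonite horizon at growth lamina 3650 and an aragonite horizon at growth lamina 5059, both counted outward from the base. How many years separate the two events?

2818 yr

Separation: 5059 − 3650 = 1409 growth laminae.
Multiplying by 2 years per growth lamina: 1409 × 2 = 2818 years.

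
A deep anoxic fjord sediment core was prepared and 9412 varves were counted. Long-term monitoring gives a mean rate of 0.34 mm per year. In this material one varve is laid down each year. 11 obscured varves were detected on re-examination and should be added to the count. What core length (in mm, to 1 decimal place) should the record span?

True varve count = 9412 + 11 = 9423.
Predicted length = 0.34 mm/year × 9423 years = 3203.8 mm.

3203.8 mm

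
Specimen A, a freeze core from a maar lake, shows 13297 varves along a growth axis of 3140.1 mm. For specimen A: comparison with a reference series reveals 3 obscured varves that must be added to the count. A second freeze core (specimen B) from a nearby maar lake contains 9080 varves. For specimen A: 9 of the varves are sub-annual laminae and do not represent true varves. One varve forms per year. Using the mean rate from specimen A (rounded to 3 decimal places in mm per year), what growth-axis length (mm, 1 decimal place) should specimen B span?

2142.9 mm

Specimen A: after corrections the count is 13297 − 9 + 3 = 13291 varves.
A: Extension rate ≈ 3140.1 / 13291 = 0.236 mm/year.
B's length ≈ 0.236 × 9080 = 2142.9 mm.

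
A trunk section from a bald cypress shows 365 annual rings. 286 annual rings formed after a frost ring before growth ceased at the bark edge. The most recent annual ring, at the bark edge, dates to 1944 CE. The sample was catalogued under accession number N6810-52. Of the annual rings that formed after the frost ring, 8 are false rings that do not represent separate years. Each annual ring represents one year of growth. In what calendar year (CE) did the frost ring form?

1666 CE

There are 286 annual rings younger than the frost ring.
Removing the 8 false annual rings leaves 286 − 8 = 278 true annual rings beyond the frost ring.
The annual ring at the bark edge is 1944 CE, so the frost ring dates to 1944 − 278 = 1666 CE.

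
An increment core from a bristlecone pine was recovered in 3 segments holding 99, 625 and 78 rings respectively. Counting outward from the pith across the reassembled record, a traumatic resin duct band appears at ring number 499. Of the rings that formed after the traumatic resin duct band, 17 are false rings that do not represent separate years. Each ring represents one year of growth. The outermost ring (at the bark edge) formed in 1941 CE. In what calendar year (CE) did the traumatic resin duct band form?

1655 CE

Total rings = 99 + 625 + 78 = 802.
802 − 499 = 303 rings lie beyond the traumatic resin duct band toward the bark edge.
Excluding 17 false rings: 303 − 17 = 286.
1941 − 286 = 1655 CE.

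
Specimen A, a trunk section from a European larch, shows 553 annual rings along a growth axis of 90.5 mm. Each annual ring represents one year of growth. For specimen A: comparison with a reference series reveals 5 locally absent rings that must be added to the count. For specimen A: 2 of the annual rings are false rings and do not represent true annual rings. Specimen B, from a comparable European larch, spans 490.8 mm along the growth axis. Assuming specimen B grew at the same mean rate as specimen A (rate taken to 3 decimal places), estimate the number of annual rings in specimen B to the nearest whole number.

3011 annual rings

Specimen A: adjusted count: 553 − 2 + 5 = 556 annual rings.
A: Mean rate = 90.5 mm / 556 years ≈ 0.163 mm per year.
Specimen B: 490.8 mm / 0.163 mm per year = 3011.04 years ≈ 3011 annual rings.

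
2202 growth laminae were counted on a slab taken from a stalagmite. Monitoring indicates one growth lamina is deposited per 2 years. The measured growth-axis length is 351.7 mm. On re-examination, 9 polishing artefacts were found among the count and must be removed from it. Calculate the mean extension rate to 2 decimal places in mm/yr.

0.08 mm/yr

True growth lamina count = 2202 − 9 = 2193.
2193 growth laminae at 2 years each span 2193 × 2 = 4386 years.
Extension rate ≈ 351.7 / 4386 = 0.08 mm/yr.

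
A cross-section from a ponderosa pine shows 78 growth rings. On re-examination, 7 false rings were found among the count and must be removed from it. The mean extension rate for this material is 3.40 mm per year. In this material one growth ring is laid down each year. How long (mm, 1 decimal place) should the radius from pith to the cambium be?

After corrections the count is 78 − 7 = 71 growth rings.
71 years at 3.40 mm/year gives 3.40 × 71 = 241.4 mm.

241.4 mm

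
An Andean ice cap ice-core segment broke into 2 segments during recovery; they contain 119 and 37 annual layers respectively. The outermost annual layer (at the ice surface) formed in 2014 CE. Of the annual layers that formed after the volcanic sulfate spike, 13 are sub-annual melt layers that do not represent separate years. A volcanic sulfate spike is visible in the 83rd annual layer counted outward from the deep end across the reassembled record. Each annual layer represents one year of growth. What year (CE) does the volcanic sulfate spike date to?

1954 CE

Total annual layers = 119 + 37 = 156.
The volcanic sulfate spike sits at annual layer 83 from the deep end, so 156 − 83 = 73 annual layers formed after it.
Removing the 13 false annual layers leaves 73 − 13 = 60 true annual layers beyond the volcanic sulfate spike.
The annual layer at the ice surface is 2014 CE, so the volcanic sulfate spike dates to 2014 − 60 = 1954 CE.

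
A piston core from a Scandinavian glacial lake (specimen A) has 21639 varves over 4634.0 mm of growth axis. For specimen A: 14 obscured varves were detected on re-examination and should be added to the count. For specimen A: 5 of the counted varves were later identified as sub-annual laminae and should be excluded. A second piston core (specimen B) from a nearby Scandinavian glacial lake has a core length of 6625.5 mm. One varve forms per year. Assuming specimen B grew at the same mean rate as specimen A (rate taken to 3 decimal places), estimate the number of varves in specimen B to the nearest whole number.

Specimen A: after corrections the count is 21639 − 5 + 14 = 21648 varves.
A: Mean rate = 4634.0 mm / 21648 years ≈ 0.214 mm/yr.
For B, 6625.5 / 0.214 = 30960.28 years ≈ 30960 varves.

30960 varves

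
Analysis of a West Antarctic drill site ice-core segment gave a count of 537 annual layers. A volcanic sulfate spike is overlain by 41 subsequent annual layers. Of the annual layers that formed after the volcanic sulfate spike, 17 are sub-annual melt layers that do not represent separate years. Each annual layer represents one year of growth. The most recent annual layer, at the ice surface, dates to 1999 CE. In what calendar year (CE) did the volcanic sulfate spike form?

41 annual layers formed after the volcanic sulfate spike.
Removing the 17 false annual layers leaves 41 − 17 = 24 true annual layers beyond the volcanic sulfate spike.
The annual layer at the ice surface is 1999 CE, so the volcanic sulfate spike dates to 1999 − 24 = 1975 CE.

1975 CE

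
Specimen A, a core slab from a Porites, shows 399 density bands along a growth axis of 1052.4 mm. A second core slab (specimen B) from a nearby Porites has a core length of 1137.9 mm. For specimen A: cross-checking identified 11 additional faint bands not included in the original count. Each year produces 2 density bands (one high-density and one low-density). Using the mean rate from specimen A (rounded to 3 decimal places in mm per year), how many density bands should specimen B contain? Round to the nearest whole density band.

443 density bands

Specimen A: correcting the raw count gives 399 + 11 = 410 true density bands.
Specimen A: dividing by 2 density bands per year: 410 / 2 = 205 years.
A: 1052.4 mm over 205 years gives 1052.4 / 205 ≈ 5.134 mm/year.
Specimen B: 1137.9 mm / 5.134 mm per year = 221.64 years; at 2 density bands per year that is 221.64 × 2 ≈ 443 density bands.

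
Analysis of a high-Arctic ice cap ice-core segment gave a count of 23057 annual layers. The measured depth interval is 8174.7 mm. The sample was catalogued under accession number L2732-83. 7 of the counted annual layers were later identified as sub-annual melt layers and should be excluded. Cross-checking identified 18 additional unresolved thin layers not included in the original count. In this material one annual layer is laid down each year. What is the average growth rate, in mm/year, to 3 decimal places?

True annual layer count = 23057 − 7 + 18 = 23068.
Mean rate = 8174.7 mm / 23068 years ≈ 0.354 mm/year.

0.354 mm/year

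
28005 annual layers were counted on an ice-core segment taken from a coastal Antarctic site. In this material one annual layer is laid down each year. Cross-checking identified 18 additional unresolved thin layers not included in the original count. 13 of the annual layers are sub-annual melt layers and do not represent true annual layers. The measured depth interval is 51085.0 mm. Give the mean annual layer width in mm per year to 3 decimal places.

1.824 mm per year

True annual layer count = 28005 − 13 + 18 = 28010.
Extension rate ≈ 51085.0 / 28010 = 1.824 mm per year.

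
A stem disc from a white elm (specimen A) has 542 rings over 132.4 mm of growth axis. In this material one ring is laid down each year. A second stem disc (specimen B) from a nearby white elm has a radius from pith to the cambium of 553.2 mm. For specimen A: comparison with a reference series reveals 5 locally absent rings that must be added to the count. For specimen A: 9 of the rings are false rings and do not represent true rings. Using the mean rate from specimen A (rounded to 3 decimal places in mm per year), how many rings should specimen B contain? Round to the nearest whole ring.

2249 rings

Specimen A: adjusted count: 542 − 9 + 5 = 538 rings.
A: Mean rate = 132.4 mm / 538 years ≈ 0.246 mm/yr.
For B, 553.2 / 0.246 = 2248.78 years ≈ 2249 rings.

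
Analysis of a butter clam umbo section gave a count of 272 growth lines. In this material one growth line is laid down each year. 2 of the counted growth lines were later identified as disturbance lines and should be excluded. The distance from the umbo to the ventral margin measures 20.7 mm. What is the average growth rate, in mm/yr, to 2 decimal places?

0.08 mm/yr

Correcting the raw count gives 272 − 2 = 270 true growth lines.
Extension rate ≈ 20.7 / 270 = 0.08 mm/yr.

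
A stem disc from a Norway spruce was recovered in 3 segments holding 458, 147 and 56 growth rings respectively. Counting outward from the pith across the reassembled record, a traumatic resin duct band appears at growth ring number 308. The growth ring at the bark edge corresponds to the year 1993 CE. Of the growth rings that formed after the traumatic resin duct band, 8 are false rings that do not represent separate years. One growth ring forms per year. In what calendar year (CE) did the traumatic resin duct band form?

Total growth rings = 458 + 147 + 56 = 661.
661 − 308 = 353 growth rings lie beyond the traumatic resin duct band toward the bark edge.
353 − 8 false = 345 true growth rings after the traumatic resin duct band.
The growth ring at the bark edge is 1993 CE, so the traumatic resin duct band dates to 1993 − 345 = 1648 CE.

1648 CE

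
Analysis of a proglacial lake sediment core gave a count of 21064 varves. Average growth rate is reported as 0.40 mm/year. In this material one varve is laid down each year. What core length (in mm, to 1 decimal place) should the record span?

The record spans 21064 years at 0.40 mm per year.
Predicted length = 0.40 mm/year × 21064 years = 8425.6 mm.

8425.6 mm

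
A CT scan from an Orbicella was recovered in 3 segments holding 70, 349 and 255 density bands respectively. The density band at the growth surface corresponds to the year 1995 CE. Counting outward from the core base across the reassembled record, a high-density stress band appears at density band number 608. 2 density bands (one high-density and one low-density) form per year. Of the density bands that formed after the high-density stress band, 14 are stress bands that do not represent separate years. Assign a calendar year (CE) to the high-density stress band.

1969 CE

Total density bands = 70 + 349 + 255 = 674.
Between density band 608 and the growth surface there are 674 − 608 = 66 density bands.
Excluding 14 false density bands: 66 − 14 = 52.
52 density bands at 2 per year is 52 / 2 = 26 years.
1995 − 26 = 1969 CE.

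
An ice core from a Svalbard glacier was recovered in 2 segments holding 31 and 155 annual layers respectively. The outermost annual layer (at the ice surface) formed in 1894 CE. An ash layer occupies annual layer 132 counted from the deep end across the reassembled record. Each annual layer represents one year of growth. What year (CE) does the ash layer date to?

Total annual layers = 31 + 155 = 186.
186 − 132 = 54 annual layers lie beyond the ash layer toward the ice surface.
Counting back 54 years from 1894 CE places the ash layer in 1894 − 54 = 1840 CE.

1840 CE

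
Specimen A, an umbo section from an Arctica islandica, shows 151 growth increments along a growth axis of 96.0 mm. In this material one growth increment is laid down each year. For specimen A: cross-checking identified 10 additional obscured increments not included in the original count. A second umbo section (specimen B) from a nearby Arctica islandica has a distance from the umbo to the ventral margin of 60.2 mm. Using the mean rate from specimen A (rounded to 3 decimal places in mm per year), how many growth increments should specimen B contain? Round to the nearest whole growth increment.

101 growth increments

Specimen A: after corrections the count is 151 + 10 = 161 growth increments.
A: Extension rate ≈ 96.0 / 161 = 0.596 mm/yr.
B spans 60.2 / 0.596 = 101.01 years ≈ 101 growth increments.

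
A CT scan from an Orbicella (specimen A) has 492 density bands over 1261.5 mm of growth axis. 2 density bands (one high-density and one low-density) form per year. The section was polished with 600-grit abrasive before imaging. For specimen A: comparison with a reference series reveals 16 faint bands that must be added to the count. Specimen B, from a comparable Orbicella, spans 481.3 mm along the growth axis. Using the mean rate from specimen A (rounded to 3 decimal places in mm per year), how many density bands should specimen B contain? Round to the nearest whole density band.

194 density bands

Specimen A: after corrections the count is 492 + 16 = 508 density bands.
Specimen A: with 2 density bands per year, 508 / 2 = 254 years.
A: Mean rate = 1261.5 mm / 254 years ≈ 4.967 mm/yr.
For B, 481.3 / 4.967 = 96.90 years; at 2 density bands per year that is 96.90 × 2 ≈ 194 density bands.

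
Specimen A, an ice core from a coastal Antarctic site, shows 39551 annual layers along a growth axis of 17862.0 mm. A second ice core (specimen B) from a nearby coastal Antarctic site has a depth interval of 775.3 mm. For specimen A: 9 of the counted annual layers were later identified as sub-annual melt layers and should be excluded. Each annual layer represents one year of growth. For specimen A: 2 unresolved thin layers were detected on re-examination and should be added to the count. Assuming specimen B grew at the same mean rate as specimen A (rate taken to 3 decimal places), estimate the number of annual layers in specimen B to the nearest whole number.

Specimen A: correcting the raw count gives 39551 − 9 + 2 = 39544 true annual layers.
A: 17862.0 mm over 39544 years gives 17862.0 / 39544 ≈ 0.452 mm/yr.
B spans 775.3 / 0.452 = 1715.27 years ≈ 1715 annual layers.

1715 annual layers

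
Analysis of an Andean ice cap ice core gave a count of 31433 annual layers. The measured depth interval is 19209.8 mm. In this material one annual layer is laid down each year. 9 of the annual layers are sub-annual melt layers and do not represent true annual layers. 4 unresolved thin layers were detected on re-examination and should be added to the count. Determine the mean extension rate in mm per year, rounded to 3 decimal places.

0.611 mm per year

Adjusted count: 31433 − 9 + 4 = 31428 annual layers.
Extension rate ≈ 19209.8 / 31428 = 0.611 mm per year.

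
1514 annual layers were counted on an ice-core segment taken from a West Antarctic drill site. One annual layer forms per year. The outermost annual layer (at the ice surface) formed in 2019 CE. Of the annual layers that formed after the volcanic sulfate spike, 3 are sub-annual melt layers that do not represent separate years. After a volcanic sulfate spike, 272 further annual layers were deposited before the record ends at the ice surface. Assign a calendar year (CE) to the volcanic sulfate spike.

There are 272 annual layers younger than the volcanic sulfate spike.
Removing the 3 false annual layers leaves 272 − 3 = 269 true annual layers beyond the volcanic sulfate spike.
The annual layer at the ice surface is 2019 CE, so the volcanic sulfate spike dates to 2019 − 269 = 1750 CE.

1750 CE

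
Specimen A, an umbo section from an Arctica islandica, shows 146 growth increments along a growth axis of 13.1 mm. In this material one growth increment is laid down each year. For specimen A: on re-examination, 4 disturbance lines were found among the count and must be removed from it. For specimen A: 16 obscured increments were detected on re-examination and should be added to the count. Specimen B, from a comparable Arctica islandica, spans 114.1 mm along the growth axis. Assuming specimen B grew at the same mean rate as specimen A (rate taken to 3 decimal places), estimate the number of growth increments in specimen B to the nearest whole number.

Specimen A: after corrections the count is 146 − 4 + 16 = 158 growth increments.
A: Mean rate = 13.1 mm / 158 years ≈ 0.083 mm/year.
B spans 114.1 / 0.083 = 1374.70 years ≈ 1375 growth increments.

1375 growth increments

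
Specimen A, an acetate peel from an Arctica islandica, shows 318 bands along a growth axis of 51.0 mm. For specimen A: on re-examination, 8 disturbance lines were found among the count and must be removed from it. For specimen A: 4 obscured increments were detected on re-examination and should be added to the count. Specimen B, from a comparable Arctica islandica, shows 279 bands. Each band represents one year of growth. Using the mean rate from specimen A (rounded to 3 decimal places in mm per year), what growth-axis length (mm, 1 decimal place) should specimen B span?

45.2 mm

Specimen A: true band count = 318 − 8 + 4 = 314.
A: 51.0 mm over 314 years gives 51.0 / 314 ≈ 0.162 mm per year.
B's length ≈ 0.162 × 279 = 45.2 mm.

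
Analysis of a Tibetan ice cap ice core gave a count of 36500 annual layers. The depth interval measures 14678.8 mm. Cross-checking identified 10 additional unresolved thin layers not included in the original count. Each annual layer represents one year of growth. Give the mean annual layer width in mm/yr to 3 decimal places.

True annual layer count = 36500 + 10 = 36510.
Mean rate = 14678.8 mm / 36510 years ≈ 0.402 mm/yr.

0.402 mm/yr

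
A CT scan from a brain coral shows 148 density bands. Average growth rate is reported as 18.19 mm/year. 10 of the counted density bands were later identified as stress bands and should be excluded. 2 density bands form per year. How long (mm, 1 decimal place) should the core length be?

After corrections the count is 148 − 10 = 138 density bands.
138 density bands at 2 per year is 138 / 2 = 69 years.
69 years at 18.19 mm/year gives 18.19 × 69 = 1255.1 mm.

1255.1 mm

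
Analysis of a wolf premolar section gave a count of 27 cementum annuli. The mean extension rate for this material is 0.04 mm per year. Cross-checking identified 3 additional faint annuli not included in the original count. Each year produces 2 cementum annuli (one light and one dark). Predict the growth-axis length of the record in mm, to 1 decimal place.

0.6 mm

Correcting the raw count gives 27 + 3 = 30 true cementum annuli.
With 2 cementum annuli per year, 30 / 2 = 15 years.
Length ≈ 0.04 × 15 = 0.6 mm.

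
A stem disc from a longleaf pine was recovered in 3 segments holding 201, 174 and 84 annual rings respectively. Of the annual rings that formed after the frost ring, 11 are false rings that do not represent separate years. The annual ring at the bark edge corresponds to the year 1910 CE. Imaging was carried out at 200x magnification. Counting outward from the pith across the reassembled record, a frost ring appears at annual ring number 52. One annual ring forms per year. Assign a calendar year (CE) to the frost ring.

1514 CE

Total annual rings = 201 + 174 + 84 = 459.
459 − 52 = 407 annual rings lie beyond the frost ring toward the bark edge.
407 − 11 false = 396 true annual rings after the frost ring.
Counting back 396 years from 1910 CE places the frost ring in 1910 − 396 = 1514 CE.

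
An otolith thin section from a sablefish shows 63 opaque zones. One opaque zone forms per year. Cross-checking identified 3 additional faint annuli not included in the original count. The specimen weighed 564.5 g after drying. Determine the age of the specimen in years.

66 years

Adjusted count: 63 + 3 = 66 opaque zones.
One opaque zone per year makes the duration 66 years.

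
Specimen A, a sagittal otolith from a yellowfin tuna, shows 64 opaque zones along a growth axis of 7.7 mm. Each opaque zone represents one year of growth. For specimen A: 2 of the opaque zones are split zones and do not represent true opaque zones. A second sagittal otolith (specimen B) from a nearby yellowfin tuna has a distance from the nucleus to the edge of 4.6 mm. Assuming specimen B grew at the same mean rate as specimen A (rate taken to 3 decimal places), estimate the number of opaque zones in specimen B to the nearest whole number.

37 opaque zones

Specimen A: adjusted count: 64 − 2 = 62 opaque zones.
A: 7.7 mm over 62 years gives 7.7 / 62 ≈ 0.124 mm/year.
For B, 4.6 / 0.124 = 37.10 years ≈ 37 opaque zones.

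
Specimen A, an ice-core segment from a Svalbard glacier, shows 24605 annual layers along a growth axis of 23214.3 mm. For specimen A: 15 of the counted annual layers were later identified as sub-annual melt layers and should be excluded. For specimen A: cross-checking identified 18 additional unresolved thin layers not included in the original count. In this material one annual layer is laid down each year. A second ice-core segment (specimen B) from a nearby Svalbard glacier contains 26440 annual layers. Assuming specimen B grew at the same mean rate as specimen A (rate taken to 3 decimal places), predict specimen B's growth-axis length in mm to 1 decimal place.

Specimen A: adjusted count: 24605 − 15 + 18 = 24608 annual layers.
A: 23214.3 mm over 24608 years gives 23214.3 / 24608 ≈ 0.943 mm/yr.
Length of B = 0.943 × 26440 = 24932.9 mm.

24932.9 mm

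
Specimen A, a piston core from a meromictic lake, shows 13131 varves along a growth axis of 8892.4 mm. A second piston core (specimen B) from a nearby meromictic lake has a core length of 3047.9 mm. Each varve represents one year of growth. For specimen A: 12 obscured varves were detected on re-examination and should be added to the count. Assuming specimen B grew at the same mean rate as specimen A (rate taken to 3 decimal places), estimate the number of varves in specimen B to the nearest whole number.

Specimen A: adjusted count: 13131 + 12 = 13143 varves.
A: Mean rate = 8892.4 mm / 13143 years ≈ 0.677 mm/year.
Specimen B: 3047.9 mm / 0.677 mm per year = 4502.07 years ≈ 4502 varves.

4502 varves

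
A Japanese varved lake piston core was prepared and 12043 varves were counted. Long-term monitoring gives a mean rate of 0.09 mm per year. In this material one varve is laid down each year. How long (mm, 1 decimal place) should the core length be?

1083.9 mm

12043 years of growth are recorded.
Predicted length = 0.09 mm/year × 12043 years = 1083.9 mm.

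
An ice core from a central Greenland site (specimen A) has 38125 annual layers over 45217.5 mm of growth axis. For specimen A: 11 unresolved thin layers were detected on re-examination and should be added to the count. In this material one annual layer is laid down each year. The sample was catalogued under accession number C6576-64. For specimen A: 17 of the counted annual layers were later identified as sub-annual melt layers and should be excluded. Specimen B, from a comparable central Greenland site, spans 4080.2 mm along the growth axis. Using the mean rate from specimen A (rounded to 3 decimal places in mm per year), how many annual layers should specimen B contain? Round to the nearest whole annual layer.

Specimen A: true annual layer count = 38125 − 17 + 11 = 38119.
A: 45217.5 mm over 38119 years gives 45217.5 / 38119 ≈ 1.186 mm/yr.
B spans 4080.2 / 1.186 = 3440.30 years ≈ 3440 annual layers.

3440 annual layers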